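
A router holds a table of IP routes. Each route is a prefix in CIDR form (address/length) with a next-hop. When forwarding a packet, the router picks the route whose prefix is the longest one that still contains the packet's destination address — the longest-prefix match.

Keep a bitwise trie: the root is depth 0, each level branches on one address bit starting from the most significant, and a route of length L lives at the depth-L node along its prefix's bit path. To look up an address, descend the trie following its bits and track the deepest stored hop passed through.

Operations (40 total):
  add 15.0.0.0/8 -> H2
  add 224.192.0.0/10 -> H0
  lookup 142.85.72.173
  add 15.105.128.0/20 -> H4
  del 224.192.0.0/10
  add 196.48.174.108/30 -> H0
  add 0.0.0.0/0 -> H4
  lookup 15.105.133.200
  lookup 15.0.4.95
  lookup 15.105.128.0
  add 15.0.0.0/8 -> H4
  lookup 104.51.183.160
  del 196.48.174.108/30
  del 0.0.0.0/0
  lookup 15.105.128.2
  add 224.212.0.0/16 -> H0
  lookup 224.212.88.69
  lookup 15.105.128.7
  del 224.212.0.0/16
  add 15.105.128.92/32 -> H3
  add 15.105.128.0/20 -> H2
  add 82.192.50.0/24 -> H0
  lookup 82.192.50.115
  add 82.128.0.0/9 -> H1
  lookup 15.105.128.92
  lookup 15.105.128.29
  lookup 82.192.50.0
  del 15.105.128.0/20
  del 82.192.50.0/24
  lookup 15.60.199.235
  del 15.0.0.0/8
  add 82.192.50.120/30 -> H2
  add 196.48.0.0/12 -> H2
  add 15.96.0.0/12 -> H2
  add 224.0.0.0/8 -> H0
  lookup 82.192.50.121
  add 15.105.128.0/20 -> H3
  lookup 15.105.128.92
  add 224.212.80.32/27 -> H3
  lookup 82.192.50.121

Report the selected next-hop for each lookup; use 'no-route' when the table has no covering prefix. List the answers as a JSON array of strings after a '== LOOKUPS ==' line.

Process each operation:
  add 15.0.0.0/8 -> H2 at depth 8
  add 224.192.0.0/10 -> H0 at depth 10
  lookup 142.85.72.173: bits 1 walk d0:-→d1:- -> no-route
  add 15.105.128.0/20 -> H4 at depth 20
  - 224.192.0.0/10 clear@10
  add 196.48.174.108/30 -> H0 at depth 30
  add 0.0.0.0/0 -> H4 at depth 0
  lookup 15.105.133.200: bits 00001111011010011000 walk d0:H4→d1:-→d2:-→d3:-→d4:-→d5:-→d6:-→d7:-→d8:H2→d9:-→d10:-→d11:-→d12:-→d13:-→d14:-→d15:-→d16:-→d17:-→d18:-→d19:-→d20:H4 -> H4
  lookup 15.0.4.95: bits 000011110 walk d0:H4→d1:-→d2:-→d3:-→d4:-→d5:-→d6:-→d7:-→d8:H2→d9:- -> H2
  lookup 15.105.128.0: bits 00001111011010011000 walk d0:H4→d1:-→d2:-→d3:-→d4:-→d5:-→d6:-→d7:-→d8:H2→d9:-→d10:-→d11:-→d12:-→d13:-→d14:-→d15:-→d16:-→d17:-→d18:-→d19:-→d20:H4 -> H4
  add 15.0.0.0/8 -> H4 at depth 8
  lookup 104.51.183.160: bits 0 walk d0:H4→d1:- -> H4
  - 196.48.174.108/30 clear@30
  - 0.0.0.0/0 clear@0
  lookup 15.105.128.2: bits 00001111011010011000 walk d0:-→d1:-→d2:-→d3:-→d4:-→d5:-→d6:-→d7:-→d8:H4→d9:-→d10:-→d11:-→d12:-→d13:-→d14:-→d15:-→d16:-→d17:-→d18:-→d19:-→d20:H4 -> H4
  add 224.212.0.0/16 -> H0 at depth 16
  lookup 224.212.88.69: bits 1110000011010100 walk d0:-→d1:-→d2:-→d3:-→d4:-→d5:-→d6:-→d7:-→d8:-→d9:-→d10:-→d11:-→d12:-→d13:-→d14:-→d15:-→d16:H0 -> H0
  lookup 15.105.128.7: bits 00001111011010011000 walk d0:-→d1:-→d2:-→d3:-→d4:-→d5:-→d6:-→d7:-→d8:H4→d9:-→d10:-→d11:-→d12:-→d13:-→d14:-→d15:-→d16:-→d17:-→d18:-→d19:-→d20:H4 -> H4
  - 224.212.0.0/16 clear@16
  add 15.105.128.92/32 -> H3 at depth 32
  add 15.105.128.0/20 -> H2 at depth 20
  add 82.192.50.0/24 -> H0 at depth 24
  lookup 82.192.50.115: bits 010100101100000000110010 walk d0:-→d1:-→d2:-→d3:-→d4:-→d5:-→d6:-→d7:-→d8:-→d9:-→d10:-→d11:-→d12:-→d13:-→d14:-→d15:-→d16:-→d17:-→d18:-→d19:-→d20:-→d21:-→d22:-→d23:-→d24:H0 -> H0
  add 82.128.0.0/9 -> H1 at depth 9
  lookup 15.105.128.92: bits 00001111011010011000000001011100 walk d0:-→d1:-→d2:-→d3:-→d4:-→d5:-→d6:-→d7:-→d8:H4→d9:-→d10:-→d11:-→d12:-→d13:-→d14:-→d15:-→d16:-→d17:-→d18:-→d19:-→d20:H2→d21:-→d22:-→d23:-→d24:-→d25:-→d26:-→d27:-→d28:-→d29:-→d30:-→d31:-→d32:H3 -> H3
  lookup 15.105.128.29: bits 0000111101101001100000000 walk d0:-→d1:-→d2:-→d3:-→d4:-→d5:-→d6:-→d7:-→d8:H4→d9:-→d10:-→d11:-→d12:-→d13:-→d14:-→d15:-→d16:-→d17:-→d18:-→d19:-→d20:H2→d21:-→d22:-→d23:-→d24:-→d25:- -> H2
  lookup 82.192.50.0: bits 010100101100000000110010 walk d0:-→d1:-→d2:-→d3:-→d4:-→d5:-→d6:-→d7:-→d8:-→d9:H1→d10:-→d11:-→d12:-→d13:-→d14:-→d15:-→d16:-→d17:-→d18:-→d19:-→d20:-→d21:-→d22:-→d23:-→d24:H0 -> H0
  - 15.105.128.0/20 clear@20
  - 82.192.50.0/24 clear@24
  lookup 15.60.199.235: bits 000011110 walk d0:-→d1:-→d2:-→d3:-→d4:-→d5:-→d6:-→d7:-→d8:H4→d9:- -> H4
  - 15.0.0.0/8 clear@8
  add 82.192.50.120/30 -> H2 at depth 30
  add 196.48.0.0/12 -> H2 at depth 12
  add 15.96.0.0/12 -> H2 at depth 12
  add 224.0.0.0/8 -> H0 at depth 8
  lookup 82.192.50.121: bits 010100101100000000110010011110 walk d0:-→d1:-→d2:-→d3:-→d4:-→d5:-→d6:-→d7:-→d8:-→d9:H1→d10:-→d11:-→d12:-→d13:-→d14:-→d15:-→d16:-→d17:-→d18:-→d19:-→d20:-→d21:-→d22:-→d23:-→d24:-→d25:-→d26:-→d27:-→d28:-→d29:-→d30:H2 -> H2
  add 15.105.128.0/20 -> H3 at depth 20
  lookup 15.105.128.92: bits 00001111011010011000000001011100 walk d0:-→d1:-→d2:-→d3:-→d4:-→d5:-→d6:-→d7:-→d8:-→d9:-→d10:-→d11:-→d12:H2→d13:-→d14:-→d15:-→d16:-→d17:-→d18:-→d19:-→d20:H3→d21:-→d22:-→d23:-→d24:-→d25:-→d26:-→d27:-→d28:-→d29:-→d30:-→d31:-→d32:H3 -> H3
  add 224.212.80.32/27 -> H3 at depth 27
  lookup 82.192.50.121: bits 010100101100000000110010011110 walk d0:-→d1:-→d2:-→d3:-→d4:-→d5:-→d6:-→d7:-→d8:-→d9:H1→d10:-→d11:-→d12:-→d13:-→d14:-→d15:-→d16:-→d17:-→d18:-→d19:-→d20:-→d21:-→d22:-→d23:-→d24:-→d25:-→d26:-→d27:-→d28:-→d29:-→d30:H2 -> H2

== LOOKUPS ==
["no-route","H4","H2","H4","H4","H4","H0","H4","H0","H3","H2","H0","H4","H2","H3","H2"]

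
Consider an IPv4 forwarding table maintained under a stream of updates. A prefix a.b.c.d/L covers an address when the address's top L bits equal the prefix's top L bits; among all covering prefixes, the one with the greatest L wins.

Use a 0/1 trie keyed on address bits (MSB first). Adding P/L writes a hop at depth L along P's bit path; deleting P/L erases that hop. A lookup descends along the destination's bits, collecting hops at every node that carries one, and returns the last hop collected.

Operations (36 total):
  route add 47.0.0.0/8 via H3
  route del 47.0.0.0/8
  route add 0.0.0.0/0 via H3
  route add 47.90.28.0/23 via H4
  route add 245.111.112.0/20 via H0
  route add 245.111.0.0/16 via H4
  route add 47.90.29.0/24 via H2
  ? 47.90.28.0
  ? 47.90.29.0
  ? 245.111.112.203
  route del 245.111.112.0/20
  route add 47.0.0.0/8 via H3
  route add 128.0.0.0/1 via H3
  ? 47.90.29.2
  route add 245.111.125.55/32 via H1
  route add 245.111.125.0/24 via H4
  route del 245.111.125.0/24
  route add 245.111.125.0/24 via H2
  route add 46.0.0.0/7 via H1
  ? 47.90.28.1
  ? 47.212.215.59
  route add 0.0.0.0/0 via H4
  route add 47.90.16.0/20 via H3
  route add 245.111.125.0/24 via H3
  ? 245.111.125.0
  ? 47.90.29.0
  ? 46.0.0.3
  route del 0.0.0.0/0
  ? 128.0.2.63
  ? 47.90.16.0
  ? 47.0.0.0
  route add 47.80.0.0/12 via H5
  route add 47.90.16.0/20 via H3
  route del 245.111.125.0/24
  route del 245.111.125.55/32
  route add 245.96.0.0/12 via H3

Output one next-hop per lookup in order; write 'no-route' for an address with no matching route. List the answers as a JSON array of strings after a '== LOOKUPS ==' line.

Trace:
  + 47.0.0.0/8 (H3) depth=8
  - 47.0.0.0/8 clear@8
  + 0.0.0.0/0 (H3) depth=0
  + 47.90.28.0/23 (H4) depth=23
  + 245.111.112.0/20 (H0) depth=20
  + 245.111.0.0/16 (H4) depth=16
  + 47.90.29.0/24 (H2) depth=24
  ? 47.90.28.0  path d0:H3→d1:-→d2:-→d3:-→d4:-→d5:-→d6:-→d7:-→d8:-→d9:-→d10:-→d11:-→d12:-→d13:-→d14:-→d15:-→d16:-→d17:-→d18:-→d19:-→d20:-→d21:-→d22:-→d23:H4  best=H4
  ? 47.90.29.0  path d0:H3→d1:-→d2:-→d3:-→d4:-→d5:-→d6:-→d7:-→d8:-→d9:-→d10:-→d11:-→d12:-→d13:-→d14:-→d15:-→d16:-→d17:-→d18:-→d19:-→d20:-→d21:-→d22:-→d23:H4→d24:H2  best=H2
  ? 245.111.112.203  path d0:H3→d1:-→d2:-→d3:-→d4:-→d5:-→d6:-→d7:-→d8:-→d9:-→d10:-→d11:-→d12:-→d13:-→d14:-→d15:-→d16:H4→d17:-→d18:-→d19:-→d20:H0  best=H0
  - 245.111.112.0/20 clear@20
  + 47.0.0.0/8 (H3) depth=8
  + 128.0.0.0/1 (H3) depth=1
  ? 47.90.29.2  path d0:H3→d1:-→d2:-→d3:-→d4:-→d5:-→d6:-→d7:-→d8:H3→d9:-→d10:-→d11:-→d12:-→d13:-→d14:-→d15:-→d16:-→d17:-→d18:-→d19:-→d20:-→d21:-→d22:-→d23:H4→d24:H2  best=H2
  + 245.111.125.55/32 (H1) depth=32
  + 245.111.125.0/24 (H4) depth=24
  - 245.111.125.0/24 clear@24
  + 245.111.125.0/24 (H2) depth=24
  + 46.0.0.0/7 (H1) depth=7
  ? 47.90.28.1  path d0:H3→d1:-→d2:-→d3:-→d4:-→d5:-→d6:-→d7:H1→d8:H3→d9:-→d10:-→d11:-→d12:-→d13:-→d14:-→d15:-→d16:-→d17:-→d18:-→d19:-→d20:-→d21:-→d22:-→d23:H4  best=H4
  ? 47.212.215.59  path d0:H3→d1:-→d2:-→d3:-→d4:-→d5:-→d6:-→d7:H1→d8:H3  best=H3
  + 0.0.0.0/0 (H4) depth=0
  + 47.90.16.0/20 (H3) depth=20
  + 245.111.125.0/24 (H3) depth=24
  ? 245.111.125.0  path d0:H4→d1:H3→d2:-→d3:-→d4:-→d5:-→d6:-→d7:-→d8:-→d9:-→d10:-→d11:-→d12:-→d13:-→d14:-→d15:-→d16:H4→d17:-→d18:-→d19:-→d20:-→d21:-→d22:-→d23:-→d24:H3→d25:-→d26:-  best=H3
  ? 47.90.29.0  path d0:H4→d1:-→d2:-→d3:-→d4:-→d5:-→d6:-→d7:H1→d8:H3→d9:-→d10:-→d11:-→d12:-→d13:-→d14:-→d15:-→d16:-→d17:-→d18:-→d19:-→d20:H3→d21:-→d22:-→d23:H4→d24:H2  best=H2
  ? 46.0.0.3  path d0:H4→d1:-→d2:-→d3:-→d4:-→d5:-→d6:-→d7:H1  best=H1
  - 0.0.0.0/0 clear@0
  ? 128.0.2.63  path d0:-→d1:H3  best=H3
  ? 47.90.16.0  path d0:-→d1:-→d2:-→d3:-→d4:-→d5:-→d6:-→d7:H1→d8:H3→d9:-→d10:-→d11:-→d12:-→d13:-→d14:-→d15:-→d16:-→d17:-→d18:-→d19:-→d20:H3  best=H3
  ? 47.0.0.0  path d0:-→d1:-→d2:-→d3:-→d4:-→d5:-→d6:-→d7:H1→d8:H3→d9:-  best=H3
  + 47.80.0.0/12 (H5) depth=12
  + 47.90.16.0/20 (H3) depth=20
  - 245.111.125.0/24 clear@24
  - 245.111.125.55/32 clear@32
  + 245.96.0.0/12 (H3) depth=12

== LOOKUPS ==
["H4","H2","H0","H2","H4","H3","H3","H2","H1","H3","H3","H3"]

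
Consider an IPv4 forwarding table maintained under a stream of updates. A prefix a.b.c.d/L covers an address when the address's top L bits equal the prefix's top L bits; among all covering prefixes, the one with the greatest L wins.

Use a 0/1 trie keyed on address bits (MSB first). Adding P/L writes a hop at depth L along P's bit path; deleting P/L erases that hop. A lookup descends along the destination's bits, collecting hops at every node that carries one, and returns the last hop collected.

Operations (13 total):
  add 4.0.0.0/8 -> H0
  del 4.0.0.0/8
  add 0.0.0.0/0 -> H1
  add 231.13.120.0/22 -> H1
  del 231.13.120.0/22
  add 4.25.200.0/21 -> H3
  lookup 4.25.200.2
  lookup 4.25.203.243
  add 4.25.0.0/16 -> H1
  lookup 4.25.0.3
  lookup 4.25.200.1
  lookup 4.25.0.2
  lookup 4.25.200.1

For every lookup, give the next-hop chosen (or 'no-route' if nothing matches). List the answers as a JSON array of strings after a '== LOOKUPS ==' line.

Apply in order:
  add 4.0.0.0/8 -> H0 at depth 8
  - 4.0.0.0/8 clear@8
  add 0.0.0.0/0 -> H1 at depth 0
  add 231.13.120.0/22 -> H1 at depth 22
  - 231.13.120.0/22 clear@22
  add 4.25.200.0/21 -> H3 at depth 21
  ? 4.25.200.2  path d0:H1→d1:-→d2:-→d3:-→d4:-→d5:-→d6:-→d7:-→d8:-→d9:-→d10:-→d11:-→d12:-→d13:-→d14:-→d15:-→d16:-→d17:-→d18:-→d19:-→d20:-→d21:H3  best=H3
  ? 4.25.203.243  path d0:H1→d1:-→d2:-→d3:-→d4:-→d5:-→d6:-→d7:-→d8:-→d9:-→d10:-→d11:-→d12:-→d13:-→d14:-→d15:-→d16:-→d17:-→d18:-→d19:-→d20:-→d21:H3  best=H3
  add 4.25.0.0/16 -> H1 at depth 16
  ? 4.25.0.3  path d0:H1→d1:-→d2:-→d3:-→d4:-→d5:-→d6:-→d7:-→d8:-→d9:-→d10:-→d11:-→d12:-→d13:-→d14:-→d15:-→d16:H1  best=H1
  ? 4.25.200.1  path d0:H1→d1:-→d2:-→d3:-→d4:-→d5:-→d6:-→d7:-→d8:-→d9:-→d10:-→d11:-→d12:-→d13:-→d14:-→d15:-→d16:H1→d17:-→d18:-→d19:-→d20:-→d21:H3  best=H3
  ? 4.25.0.2  path d0:H1→d1:-→d2:-→d3:-→d4:-→d5:-→d6:-→d7:-→d8:-→d9:-→d10:-→d11:-→d12:-→d13:-→d14:-→d15:-→d16:H1  best=H1
  ? 4.25.200.1  path d0:H1→d1:-→d2:-→d3:-→d4:-→d5:-→d6:-→d7:-→d8:-→d9:-→d10:-→d11:-→d12:-→d13:-→d14:-→d15:-→d16:H1→d17:-→d18:-→d19:-→d20:-→d21:H3  best=H3

== LOOKUPS ==
["H3","H3","H1","H3","H1","H3"]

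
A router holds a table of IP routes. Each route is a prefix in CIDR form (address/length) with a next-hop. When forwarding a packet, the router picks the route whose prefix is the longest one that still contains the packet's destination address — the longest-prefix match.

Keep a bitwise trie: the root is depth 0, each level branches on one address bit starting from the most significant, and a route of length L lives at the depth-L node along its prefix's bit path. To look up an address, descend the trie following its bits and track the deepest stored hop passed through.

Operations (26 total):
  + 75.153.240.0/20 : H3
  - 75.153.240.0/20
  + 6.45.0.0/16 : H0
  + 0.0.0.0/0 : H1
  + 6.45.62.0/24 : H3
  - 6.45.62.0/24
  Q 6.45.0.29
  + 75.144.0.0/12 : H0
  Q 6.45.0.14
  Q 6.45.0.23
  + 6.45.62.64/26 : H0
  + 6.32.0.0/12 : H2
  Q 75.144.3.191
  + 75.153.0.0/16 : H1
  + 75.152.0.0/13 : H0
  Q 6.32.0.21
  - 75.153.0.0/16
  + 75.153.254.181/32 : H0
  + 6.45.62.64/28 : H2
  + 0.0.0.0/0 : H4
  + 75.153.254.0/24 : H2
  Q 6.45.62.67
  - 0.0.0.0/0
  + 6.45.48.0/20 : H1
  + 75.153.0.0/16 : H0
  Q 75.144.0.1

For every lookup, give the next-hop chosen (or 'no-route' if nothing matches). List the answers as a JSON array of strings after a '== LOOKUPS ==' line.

Apply in order:
  + 75.153.240.0/20 (H3) depth=20
  - 75.153.240.0/20 clear@20
  + 6.45.0.0/16 (H0) depth=16
  + 0.0.0.0/0 (H1) depth=0
  + 6.45.62.0/24 (H3) depth=24
  - 6.45.62.0/24 clear@24
  ? 6.45.0.29  path d0:H1→d1:-→d2:-→d3:-→d4:-→d5:-→d6:-→d7:-→d8:-→d9:-→d10:-→d11:-→d12:-→d13:-→d14:-→d15:-→d16:H0→d17:-→d18:-  best=H0
  + 75.144.0.0/12 (H0) depth=12
  ? 6.45.0.14  path d0:H1→d1:-→d2:-→d3:-→d4:-→d5:-→d6:-→d7:-→d8:-→d9:-→d10:-→d11:-→d12:-→d13:-→d14:-→d15:-→d16:H0→d17:-→d18:-  best=H0
  ? 6.45.0.23  path d0:H1→d1:-→d2:-→d3:-→d4:-→d5:-→d6:-→d7:-→d8:-→d9:-→d10:-→d11:-→d12:-→d13:-→d14:-→d15:-→d16:H0→d17:-→d18:-  best=H0
  + 6.45.62.64/26 (H0) depth=26
  + 6.32.0.0/12 (H2) depth=12
  ? 75.144.3.191  path d0:H1→d1:-→d2:-→d3:-→d4:-→d5:-→d6:-→d7:-→d8:-→d9:-→d10:-→d11:-→d12:H0  best=H0
  + 75.153.0.0/16 (H1) depth=16
  + 75.152.0.0/13 (H0) depth=13
  ? 6.32.0.21  path d0:H1→d1:-→d2:-→d3:-→d4:-→d5:-→d6:-→d7:-→d8:-→d9:-→d10:-→d11:-→d12:H2  best=H2
  - 75.153.0.0/16 clear@16
  + 75.153.254.181/32 (H0) depth=32
  + 6.45.62.64/28 (H2) depth=28
  + 0.0.0.0/0 (H4) depth=0
  + 75.153.254.0/24 (H2) depth=24
  ? 6.45.62.67  path d0:H4→d1:-→d2:-→d3:-→d4:-→d5:-→d6:-→d7:-→d8:-→d9:-→d10:-→d11:-→d12:H2→d13:-→d14:-→d15:-→d16:H0→d17:-→d18:-→d19:-→d20:-→d21:-→d22:-→d23:-→d24:-→d25:-→d26:H0→d27:-→d28:H2  best=H2
  - 0.0.0.0/0 clear@0
  + 6.45.48.0/20 (H1) depth=20
  + 75.153.0.0/16 (H0) depth=16
  ? 75.144.0.1  path d0:-→d1:-→d2:-→d3:-→d4:-→d5:-→d6:-→d7:-→d8:-→d9:-→d10:-→d11:-→d12:H0  best=H0

== LOOKUPS ==
["H0","H0","H0","H0","H2","H2","H0"]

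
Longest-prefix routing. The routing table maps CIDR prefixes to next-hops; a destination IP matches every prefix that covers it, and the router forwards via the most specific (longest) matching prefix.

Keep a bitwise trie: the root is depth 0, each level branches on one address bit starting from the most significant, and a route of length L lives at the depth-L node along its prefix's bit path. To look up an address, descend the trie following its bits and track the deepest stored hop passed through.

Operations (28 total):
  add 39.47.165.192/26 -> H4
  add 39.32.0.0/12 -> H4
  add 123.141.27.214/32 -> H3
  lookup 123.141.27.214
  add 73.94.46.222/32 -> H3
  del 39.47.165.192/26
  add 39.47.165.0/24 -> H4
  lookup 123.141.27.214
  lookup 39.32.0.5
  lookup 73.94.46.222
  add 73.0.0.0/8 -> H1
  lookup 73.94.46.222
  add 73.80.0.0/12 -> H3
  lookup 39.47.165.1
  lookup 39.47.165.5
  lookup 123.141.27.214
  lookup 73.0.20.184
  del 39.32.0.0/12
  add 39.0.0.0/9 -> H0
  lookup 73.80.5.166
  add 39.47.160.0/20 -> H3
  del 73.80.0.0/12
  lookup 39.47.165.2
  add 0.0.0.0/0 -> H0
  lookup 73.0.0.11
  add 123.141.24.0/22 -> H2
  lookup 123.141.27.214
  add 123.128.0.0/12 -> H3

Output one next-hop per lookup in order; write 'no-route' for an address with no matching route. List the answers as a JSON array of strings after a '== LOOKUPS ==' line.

Process each operation:
  + 39.47.165.192/26 (H4) depth=26
  + 39.32.0.0/12 (H4) depth=12
  + 123.141.27.214/32 (H3) depth=32
  Q 123.141.27.214: descend 01111011100011010001101111010110 ; hops seen [H3] ; pick H3
  + 73.94.46.222/32 (H3) depth=32
  - 39.47.165.192/26 clear@26
  + 39.47.165.0/24 (H4) depth=24
  Q 123.141.27.214: descend 01111011100011010001101111010110 ; hops seen [H3] ; pick H3
  Q 39.32.0.5: descend 001001110010 ; hops seen [H4] ; pick H4
  Q 73.94.46.222: descend 01001001010111100010111011011110 ; hops seen [H3] ; pick H3
  + 73.0.0.0/8 (H1) depth=8
  Q 73.94.46.222: descend 01001001010111100010111011011110 ; hops seen [H1,H3] ; pick H3
  + 73.80.0.0/12 (H3) depth=12
  Q 39.47.165.1: descend 001001110010111110100101 ; hops seen [H4,H4] ; pick H4
  Q 39.47.165.5: descend 001001110010111110100101 ; hops seen [H4,H4] ; pick H4
  Q 123.141.27.214: descend 01111011100011010001101111010110 ; hops seen [H3] ; pick H3
  Q 73.0.20.184: descend 010010010 ; hops seen [H1] ; pick H1
  - 39.32.0.0/12 clear@12
  + 39.0.0.0/9 (H0) depth=9
  Q 73.80.5.166: descend 010010010101 ; hops seen [H1,H3] ; pick H3
  + 39.47.160.0/20 (H3) depth=20
  - 73.80.0.0/12 clear@12
  Q 39.47.165.2: descend 001001110010111110100101 ; hops seen [H0,H3,H4] ; pick H4
  + 0.0.0.0/0 (H0) depth=0
  Q 73.0.0.11: descend 010010010 ; hops seen [H0,H1] ; pick H1
  + 123.141.24.0/22 (H2) depth=22
  Q 123.141.27.214: descend 01111011100011010001101111010110 ; hops seen [H0,H2,H3] ; pick H3
  + 123.128.0.0/12 (H3) depth=12

== LOOKUPS ==
["H3","H3","H4","H3","H3","H4","H4","H3","H1","H3","H4","H1","H3"]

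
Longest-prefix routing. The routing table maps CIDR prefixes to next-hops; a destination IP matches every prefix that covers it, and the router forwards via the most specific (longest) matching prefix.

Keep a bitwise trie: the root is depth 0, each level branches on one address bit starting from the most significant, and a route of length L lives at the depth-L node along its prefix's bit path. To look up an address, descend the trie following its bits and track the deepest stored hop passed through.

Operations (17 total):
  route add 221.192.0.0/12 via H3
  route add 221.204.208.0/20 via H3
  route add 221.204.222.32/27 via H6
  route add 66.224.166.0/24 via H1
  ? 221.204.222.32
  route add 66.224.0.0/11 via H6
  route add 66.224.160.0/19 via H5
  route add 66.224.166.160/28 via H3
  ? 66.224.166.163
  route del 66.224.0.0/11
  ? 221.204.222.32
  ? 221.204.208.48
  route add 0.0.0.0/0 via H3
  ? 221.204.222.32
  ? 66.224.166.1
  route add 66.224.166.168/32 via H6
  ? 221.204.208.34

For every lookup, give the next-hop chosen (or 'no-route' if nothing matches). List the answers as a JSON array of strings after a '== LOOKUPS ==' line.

Process each operation:
  add 221.192.0.0/12 -> H3 at depth 12
  add 221.204.208.0/20 -> H3 at depth 20
  add 221.204.222.32/27 -> H6 at depth 27
  add 66.224.166.0/24 -> H1 at depth 24
  ? 221.204.222.32  path d0:-→d1:-→d2:-→d3:-→d4:-→d5:-→d6:-→d7:-→d8:-→d9:-→d10:-→d11:-→d12:H3→d13:-→d14:-→d15:-→d16:-→d17:-→d18:-→d19:-→d20:H3→d21:-→d22:-→d23:-→d24:-→d25:-→d26:-→d27:H6  best=H6
  add 66.224.0.0/11 -> H6 at depth 11
  add 66.224.160.0/19 -> H5 at depth 19
  add 66.224.166.160/28 -> H3 at depth 28
  ? 66.224.166.163  path d0:-→d1:-→d2:-→d3:-→d4:-→d5:-→d6:-→d7:-→d8:-→d9:-→d10:-→d11:H6→d12:-→d13:-→d14:-→d15:-→d16:-→d17:-→d18:-→d19:H5→d20:-→d21:-→d22:-→d23:-→d24:H1→d25:-→d26:-→d27:-→d28:H3  best=H3
  - 66.224.0.0/11 clear@11
  ? 221.204.222.32  path d0:-→d1:-→d2:-→d3:-→d4:-→d5:-→d6:-→d7:-→d8:-→d9:-→d10:-→d11:-→d12:H3→d13:-→d14:-→d15:-→d16:-→d17:-→d18:-→d19:-→d20:H3→d21:-→d22:-→d23:-→d24:-→d25:-→d26:-→d27:H6  best=H6
  ? 221.204.208.48  path d0:-→d1:-→d2:-→d3:-→d4:-→d5:-→d6:-→d7:-→d8:-→d9:-→d10:-→d11:-→d12:H3→d13:-→d14:-→d15:-→d16:-→d17:-→d18:-→d19:-→d20:H3  best=H3
  add 0.0.0.0/0 -> H3 at depth 0
  ? 221.204.222.32  path d0:H3→d1:-→d2:-→d3:-→d4:-→d5:-→d6:-→d7:-→d8:-→d9:-→d10:-→d11:-→d12:H3→d13:-→d14:-→d15:-→d16:-→d17:-→d18:-→d19:-→d20:H3→d21:-→d22:-→d23:-→d24:-→d25:-→d26:-→d27:H6  best=H6
  ? 66.224.166.1  path d0:H3→d1:-→d2:-→d3:-→d4:-→d5:-→d6:-→d7:-→d8:-→d9:-→d10:-→d11:-→d12:-→d13:-→d14:-→d15:-→d16:-→d17:-→d18:-→d19:H5→d20:-→d21:-→d22:-→d23:-→d24:H1  best=H1
  add 66.224.166.168/32 -> H6 at depth 32
  ? 221.204.208.34  path d0:H3→d1:-→d2:-→d3:-→d4:-→d5:-→d6:-→d7:-→d8:-→d9:-→d10:-→d11:-→d12:H3→d13:-→d14:-→d15:-→d16:-→d17:-→d18:-→d19:-→d20:H3  best=H3

== LOOKUPS ==
["H6","H3","H6","H3","H6","H1","H3"]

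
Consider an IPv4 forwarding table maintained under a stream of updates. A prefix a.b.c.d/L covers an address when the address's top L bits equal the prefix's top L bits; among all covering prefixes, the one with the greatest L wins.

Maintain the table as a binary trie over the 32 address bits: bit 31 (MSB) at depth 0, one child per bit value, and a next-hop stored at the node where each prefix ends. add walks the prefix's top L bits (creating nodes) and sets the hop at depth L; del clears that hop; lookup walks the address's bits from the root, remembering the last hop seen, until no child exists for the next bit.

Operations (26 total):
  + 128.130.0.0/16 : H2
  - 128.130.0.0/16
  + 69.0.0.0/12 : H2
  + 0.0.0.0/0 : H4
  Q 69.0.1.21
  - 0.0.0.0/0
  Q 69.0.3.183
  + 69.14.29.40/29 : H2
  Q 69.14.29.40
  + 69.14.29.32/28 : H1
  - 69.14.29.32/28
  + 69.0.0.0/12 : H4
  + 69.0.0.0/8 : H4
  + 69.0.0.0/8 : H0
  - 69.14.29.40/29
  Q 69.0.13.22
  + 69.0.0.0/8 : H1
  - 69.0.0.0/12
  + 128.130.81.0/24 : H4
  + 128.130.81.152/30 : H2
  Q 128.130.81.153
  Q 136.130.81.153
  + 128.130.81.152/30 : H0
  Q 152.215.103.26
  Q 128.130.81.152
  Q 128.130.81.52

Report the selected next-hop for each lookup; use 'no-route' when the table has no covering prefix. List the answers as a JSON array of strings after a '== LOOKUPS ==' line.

Trace:
  add 128.130.0.0/16 -> H2 at depth 16
  del 128.130.0.0/16 (clear depth 16)
  add 69.0.0.0/12 -> H2 at depth 12
  add 0.0.0.0/0 -> H4 at depth 0
  ? 69.0.1.21  path d0:H4→d1:-→d2:-→d3:-→d4:-→d5:-→d6:-→d7:-→d8:-→d9:-→d10:-→d11:-→d12:H2  best=H2
  del 0.0.0.0/0 (clear depth 0)
  ? 69.0.3.183  path d0:-→d1:-→d2:-→d3:-→d4:-→d5:-→d6:-→d7:-→d8:-→d9:-→d10:-→d11:-→d12:H2  best=H2
  add 69.14.29.40/29 -> H2 at depth 29
  ? 69.14.29.40  path d0:-→d1:-→d2:-→d3:-→d4:-→d5:-→d6:-→d7:-→d8:-→d9:-→d10:-→d11:-→d12:H2→d13:-→d14:-→d15:-→d16:-→d17:-→d18:-→d19:-→d20:-→d21:-→d22:-→d23:-→d24:-→d25:-→d26:-→d27:-→d28:-→d29:H2  best=H2
  add 69.14.29.32/28 -> H1 at depth 28
  del 69.14.29.32/28 (clear depth 28)
  add 69.0.0.0/12 -> H4 at depth 12
  add 69.0.0.0/8 -> H4 at depth 8
  add 69.0.0.0/8 -> H0 at depth 8
  del 69.14.29.40/29 (clear depth 29)
  ? 69.0.13.22  path d0:-→d1:-→d2:-→d3:-→d4:-→d5:-→d6:-→d7:-→d8:H0→d9:-→d10:-→d11:-→d12:H4  best=H4
  add 69.0.0.0/8 -> H1 at depth 8
  del 69.0.0.0/12 (clear depth 12)
  add 128.130.81.0/24 -> H4 at depth 24
  add 128.130.81.152/30 -> H2 at depth 30
  ? 128.130.81.153  path d0:-→d1:-→d2:-→d3:-→d4:-→d5:-→d6:-→d7:-→d8:-→d9:-→d10:-→d11:-→d12:-→d13:-→d14:-→d15:-→d16:-→d17:-→d18:-→d19:-→d20:-→d21:-→d22:-→d23:-→d24:H4→d25:-→d26:-→d27:-→d28:-→d29:-→d30:H2  best=H2
  ? 136.130.81.153  path d0:-→d1:-→d2:-→d3:-→d4:-  best=no-route
  add 128.130.81.152/30 -> H0 at depth 30
  ? 152.215.103.26  path d0:-→d1:-→d2:-→d3:-  best=no-route
  ? 128.130.81.152  path d0:-→d1:-→d2:-→d3:-→d4:-→d5:-→d6:-→d7:-→d8:-→d9:-→d10:-→d11:-→d12:-→d13:-→d14:-→d15:-→d16:-→d17:-→d18:-→d19:-→d20:-→d21:-→d22:-→d23:-→d24:H4→d25:-→d26:-→d27:-→d28:-→d29:-→d30:H0  best=H0
  ? 128.130.81.52  path d0:-→d1:-→d2:-→d3:-→d4:-→d5:-→d6:-→d7:-→d8:-→d9:-→d10:-→d11:-→d12:-→d13:-→d14:-→d15:-→d16:-→d17:-→d18:-→d19:-→d20:-→d21:-→d22:-→d23:-→d24:H4  best=H4

== LOOKUPS ==
["H2","H2","H2","H4","H2","no-route","no-route","H0","H4"]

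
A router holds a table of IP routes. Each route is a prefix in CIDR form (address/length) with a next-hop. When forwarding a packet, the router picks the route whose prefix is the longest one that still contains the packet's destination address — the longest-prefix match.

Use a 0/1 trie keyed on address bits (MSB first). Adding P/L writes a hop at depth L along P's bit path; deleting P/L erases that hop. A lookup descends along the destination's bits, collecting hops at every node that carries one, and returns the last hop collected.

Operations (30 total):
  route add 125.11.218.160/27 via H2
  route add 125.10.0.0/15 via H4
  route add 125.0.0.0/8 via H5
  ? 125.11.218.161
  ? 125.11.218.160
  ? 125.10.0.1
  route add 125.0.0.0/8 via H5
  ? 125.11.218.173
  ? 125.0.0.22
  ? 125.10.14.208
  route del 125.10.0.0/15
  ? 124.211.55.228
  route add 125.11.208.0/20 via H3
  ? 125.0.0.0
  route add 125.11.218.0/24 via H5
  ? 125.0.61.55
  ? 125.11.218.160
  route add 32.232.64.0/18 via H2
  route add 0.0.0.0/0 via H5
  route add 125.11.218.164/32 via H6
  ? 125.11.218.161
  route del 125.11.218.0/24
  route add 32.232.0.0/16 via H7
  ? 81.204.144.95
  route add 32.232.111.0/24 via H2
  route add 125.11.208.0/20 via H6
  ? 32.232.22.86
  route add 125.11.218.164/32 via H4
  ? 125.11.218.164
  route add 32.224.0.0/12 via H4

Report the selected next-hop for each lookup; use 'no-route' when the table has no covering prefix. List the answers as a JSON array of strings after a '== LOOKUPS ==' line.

Process each operation:
  add 125.11.218.160/27 -> H2 at depth 27
  add 125.10.0.0/15 -> H4 at depth 15
  add 125.0.0.0/8 -> H5 at depth 8
  ? 125.11.218.161  path d0:-→d1:-→d2:-→d3:-→d4:-→d5:-→d6:-→d7:-→d8:H5→d9:-→d10:-→d11:-→d12:-→d13:-→d14:-→d15:H4→d16:-→d17:-→d18:-→d19:-→d20:-→d21:-→d22:-→d23:-→d24:-→d25:-→d26:-→d27:H2  best=H2
  ? 125.11.218.160  path d0:-→d1:-→d2:-→d3:-→d4:-→d5:-→d6:-→d7:-→d8:H5→d9:-→d10:-→d11:-→d12:-→d13:-→d14:-→d15:H4→d16:-→d17:-→d18:-→d19:-→d20:-→d21:-→d22:-→d23:-→d24:-→d25:-→d26:-→d27:H2  best=H2
  ? 125.10.0.1  path d0:-→d1:-→d2:-→d3:-→d4:-→d5:-→d6:-→d7:-→d8:H5→d9:-→d10:-→d11:-→d12:-→d13:-→d14:-→d15:H4  best=H4
  add 125.0.0.0/8 -> H5 at depth 8
  ? 125.11.218.173  path d0:-→d1:-→d2:-→d3:-→d4:-→d5:-→d6:-→d7:-→d8:H5→d9:-→d10:-→d11:-→d12:-→d13:-→d14:-→d15:H4→d16:-→d17:-→d18:-→d19:-→d20:-→d21:-→d22:-→d23:-→d24:-→d25:-→d26:-→d27:H2  best=H2
  ? 125.0.0.22  path d0:-→d1:-→d2:-→d3:-→d4:-→d5:-→d6:-→d7:-→d8:H5→d9:-→d10:-→d11:-→d12:-  best=H5
  ? 125.10.14.208  path d0:-→d1:-→d2:-→d3:-→d4:-→d5:-→d6:-→d7:-→d8:H5→d9:-→d10:-→d11:-→d12:-→d13:-→d14:-→d15:H4  best=H4
  del 125.10.0.0/15 (clear depth 15)
  ? 124.211.55.228  path d0:-→d1:-→d2:-→d3:-→d4:-→d5:-→d6:-→d7:-  best=no-route
  add 125.11.208.0/20 -> H3 at depth 20
  ? 125.0.0.0  path d0:-→d1:-→d2:-→d3:-→d4:-→d5:-→d6:-→d7:-→d8:H5→d9:-→d10:-→d11:-→d12:-  best=H5
  add 125.11.218.0/24 -> H5 at depth 24
  ? 125.0.61.55  path d0:-→d1:-→d2:-→d3:-→d4:-→d5:-→d6:-→d7:-→d8:H5→d9:-→d10:-→d11:-→d12:-  best=H5
  ? 125.11.218.160  path d0:-→d1:-→d2:-→d3:-→d4:-→d5:-→d6:-→d7:-→d8:H5→d9:-→d10:-→d11:-→d12:-→d13:-→d14:-→d15:-→d16:-→d17:-→d18:-→d19:-→d20:H3→d21:-→d22:-→d23:-→d24:H5→d25:-→d26:-→d27:H2  best=H2
  add 32.232.64.0/18 -> H2 at depth 18
  add 0.0.0.0/0 -> H5 at depth 0
  add 125.11.218.164/32 -> H6 at depth 32
  ? 125.11.218.161  path d0:H5→d1:-→d2:-→d3:-→d4:-→d5:-→d6:-→d7:-→d8:H5→d9:-→d10:-→d11:-→d12:-→d13:-→d14:-→d15:-→d16:-→d17:-→d18:-→d19:-→d20:H3→d21:-→d22:-→d23:-→d24:H5→d25:-→d26:-→d27:H2→d28:-→d29:-  best=H2
  del 125.11.218.0/24 (clear depth 24)
  add 32.232.0.0/16 -> H7 at depth 16
  ? 81.204.144.95  path d0:H5→d1:-→d2:-  best=H5
  add 32.232.111.0/24 -> H2 at depth 24
  add 125.11.208.0/20 -> H6 at depth 20
  ? 32.232.22.86  path d0:H5→d1:-→d2:-→d3:-→d4:-→d5:-→d6:-→d7:-→d8:-→d9:-→d10:-→d11:-→d12:-→d13:-→d14:-→d15:-→d16:H7→d17:-  best=H7
  add 125.11.218.164/32 -> H4 at depth 32
  ? 125.11.218.164  path d0:H5→d1:-→d2:-→d3:-→d4:-→d5:-→d6:-→d7:-→d8:H5→d9:-→d10:-→d11:-→d12:-→d13:-→d14:-→d15:-→d16:-→d17:-→d18:-→d19:-→d20:H6→d21:-→d22:-→d23:-→d24:-→d25:-→d26:-→d27:H2→d28:-→d29:-→d30:-→d31:-→d32:H4  best=H4
  add 32.224.0.0/12 -> H4 at depth 12

== LOOKUPS ==
["H2","H2","H4","H2","H5","H4","no-route","H5","H5","H2","H2","H5","H7","H4"]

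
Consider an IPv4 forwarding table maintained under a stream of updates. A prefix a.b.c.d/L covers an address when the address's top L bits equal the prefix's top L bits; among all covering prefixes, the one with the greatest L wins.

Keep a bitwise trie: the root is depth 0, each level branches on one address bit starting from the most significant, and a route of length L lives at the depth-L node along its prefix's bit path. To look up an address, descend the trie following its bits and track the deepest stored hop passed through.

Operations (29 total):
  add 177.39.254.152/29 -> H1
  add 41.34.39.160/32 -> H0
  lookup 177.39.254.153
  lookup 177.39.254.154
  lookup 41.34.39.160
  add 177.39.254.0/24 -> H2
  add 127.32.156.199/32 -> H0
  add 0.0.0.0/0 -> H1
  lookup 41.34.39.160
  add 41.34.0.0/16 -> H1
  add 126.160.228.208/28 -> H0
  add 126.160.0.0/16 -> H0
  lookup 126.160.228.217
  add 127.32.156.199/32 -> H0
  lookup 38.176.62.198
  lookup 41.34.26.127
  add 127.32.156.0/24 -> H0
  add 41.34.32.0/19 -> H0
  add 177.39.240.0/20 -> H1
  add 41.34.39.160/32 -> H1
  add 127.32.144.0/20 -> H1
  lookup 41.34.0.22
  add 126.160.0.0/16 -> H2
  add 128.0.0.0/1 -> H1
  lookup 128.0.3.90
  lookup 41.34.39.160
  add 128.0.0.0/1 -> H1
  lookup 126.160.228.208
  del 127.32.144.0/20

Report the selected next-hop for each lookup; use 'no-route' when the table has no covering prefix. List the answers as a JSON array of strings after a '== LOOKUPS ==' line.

Process each operation:
  + 177.39.254.152/29 (H1) depth=29
  + 41.34.39.160/32 (H0) depth=32
  Q 177.39.254.153: descend 10110001001001111111111010011 ; hops seen [H1] ; pick H1
  Q 177.39.254.154: descend 10110001001001111111111010011 ; hops seen [H1] ; pick H1
  Q 41.34.39.160: descend 00101001001000100010011110100000 ; hops seen [H0] ; pick H0
  + 177.39.254.0/24 (H2) depth=24
  + 127.32.156.199/32 (H0) depth=32
  + 0.0.0.0/0 (H1) depth=0
  Q 41.34.39.160: descend 00101001001000100010011110100000 ; hops seen [H1,H0] ; pick H0
  + 41.34.0.0/16 (H1) depth=16
  + 126.160.228.208/28 (H0) depth=28
  + 126.160.0.0/16 (H0) depth=16
  Q 126.160.228.217: descend 0111111010100000111001001101 ; hops seen [H1,H0,H0] ; pick H0
  + 127.32.156.199/32 (H0) depth=32
  Q 38.176.62.198: descend 0010 ; hops seen [H1] ; pick H1
  Q 41.34.26.127: descend 001010010010001000 ; hops seen [H1,H1] ; pick H1
  + 127.32.156.0/24 (H0) depth=24
  + 41.34.32.0/19 (H0) depth=19
  + 177.39.240.0/20 (H1) depth=20
  + 41.34.39.160/32 (H1) depth=32
  + 127.32.144.0/20 (H1) depth=20
  Q 41.34.0.22: descend 001010010010001000 ; hops seen [H1,H1] ; pick H1
  + 126.160.0.0/16 (H2) depth=16
  + 128.0.0.0/1 (H1) depth=1
  Q 128.0.3.90: descend 10 ; hops seen [H1,H1] ; pick H1
  Q 41.34.39.160: descend 00101001001000100010011110100000 ; hops seen [H1,H1,H0,H1] ; pick H1
  + 128.0.0.0/1 (H1) depth=1
  Q 126.160.228.208: descend 0111111010100000111001001101 ; hops seen [H1,H2,H0] ; pick H0
  del 127.32.144.0/20 (clear depth 20)

== LOOKUPS ==
["H1","H1","H0","H0","H0","H1","H1","H1","H1","H1","H0"]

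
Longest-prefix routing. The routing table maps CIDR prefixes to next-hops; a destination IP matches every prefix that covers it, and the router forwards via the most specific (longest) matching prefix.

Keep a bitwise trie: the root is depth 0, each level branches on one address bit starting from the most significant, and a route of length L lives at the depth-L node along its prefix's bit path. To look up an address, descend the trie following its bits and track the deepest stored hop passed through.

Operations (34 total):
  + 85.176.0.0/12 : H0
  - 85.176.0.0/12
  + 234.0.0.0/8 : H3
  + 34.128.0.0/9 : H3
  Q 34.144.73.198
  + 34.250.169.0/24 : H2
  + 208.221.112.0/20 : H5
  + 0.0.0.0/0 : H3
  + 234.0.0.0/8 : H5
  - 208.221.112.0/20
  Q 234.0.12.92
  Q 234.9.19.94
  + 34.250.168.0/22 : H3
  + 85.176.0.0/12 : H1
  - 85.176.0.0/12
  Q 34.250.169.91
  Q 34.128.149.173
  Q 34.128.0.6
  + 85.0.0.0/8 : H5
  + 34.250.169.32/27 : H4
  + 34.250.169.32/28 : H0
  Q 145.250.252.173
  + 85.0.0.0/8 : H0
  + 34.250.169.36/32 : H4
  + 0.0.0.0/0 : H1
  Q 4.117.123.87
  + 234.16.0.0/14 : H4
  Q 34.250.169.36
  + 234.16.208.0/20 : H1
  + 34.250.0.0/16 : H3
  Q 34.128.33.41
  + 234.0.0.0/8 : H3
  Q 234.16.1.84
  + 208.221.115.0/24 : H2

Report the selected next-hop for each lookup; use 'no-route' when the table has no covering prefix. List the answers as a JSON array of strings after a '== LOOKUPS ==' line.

Apply in order:
  + 85.176.0.0/12 (H0) depth=12
  del 85.176.0.0/12 (clear depth 12)
  + 234.0.0.0/8 (H3) depth=8
  + 34.128.0.0/9 (H3) depth=9
  Q 34.144.73.198: descend 001000101 ; hops seen [H3] ; pick H3
  + 34.250.169.0/24 (H2) depth=24
  + 208.221.112.0/20 (H5) depth=20
  + 0.0.0.0/0 (H3) depth=0
  + 234.0.0.0/8 (H5) depth=8
  del 208.221.112.0/20 (clear depth 20)
  Q 234.0.12.92: descend 11101010 ; hops seen [H3,H5] ; pick H5
  Q 234.9.19.94: descend 11101010 ; hops seen [H3,H5] ; pick H5
  + 34.250.168.0/22 (H3) depth=22
  + 85.176.0.0/12 (H1) depth=12
  del 85.176.0.0/12 (clear depth 12)
  Q 34.250.169.91: descend 001000101111101010101001 ; hops seen [H3,H3,H3,H2] ; pick H2
  Q 34.128.149.173: descend 001000101 ; hops seen [H3,H3] ; pick H3
  Q 34.128.0.6: descend 001000101 ; hops seen [H3,H3] ; pick H3
  + 85.0.0.0/8 (H5) depth=8
  + 34.250.169.32/27 (H4) depth=27
  + 34.250.169.32/28 (H0) depth=28
  Q 145.250.252.173: descend 1 ; hops seen [H3] ; pick H3
  + 85.0.0.0/8 (H0) depth=8
  + 34.250.169.36/32 (H4) depth=32
  + 0.0.0.0/0 (H1) depth=0
  Q 4.117.123.87: descend 00 ; hops seen [H1] ; pick H1
  + 234.16.0.0/14 (H4) depth=14
  Q 34.250.169.36: descend 00100010111110101010100100100100 ; hops seen [H1,H3,H3,H2,H4,H0,H4] ; pick H4
  + 234.16.208.0/20 (H1) depth=20
  + 34.250.0.0/16 (H3) depth=16
  Q 34.128.33.41: descend 001000101 ; hops seen [H1,H3] ; pick H3
  + 234.0.0.0/8 (H3) depth=8
  Q 234.16.1.84: descend 1110101000010000 ; hops seen [H1,H3,H4] ; pick H4
  + 208.221.115.0/24 (H2) depth=24

== LOOKUPS ==
["H3","H5","H5","H2","H3","H3","H3","H1","H4","H3","H4"]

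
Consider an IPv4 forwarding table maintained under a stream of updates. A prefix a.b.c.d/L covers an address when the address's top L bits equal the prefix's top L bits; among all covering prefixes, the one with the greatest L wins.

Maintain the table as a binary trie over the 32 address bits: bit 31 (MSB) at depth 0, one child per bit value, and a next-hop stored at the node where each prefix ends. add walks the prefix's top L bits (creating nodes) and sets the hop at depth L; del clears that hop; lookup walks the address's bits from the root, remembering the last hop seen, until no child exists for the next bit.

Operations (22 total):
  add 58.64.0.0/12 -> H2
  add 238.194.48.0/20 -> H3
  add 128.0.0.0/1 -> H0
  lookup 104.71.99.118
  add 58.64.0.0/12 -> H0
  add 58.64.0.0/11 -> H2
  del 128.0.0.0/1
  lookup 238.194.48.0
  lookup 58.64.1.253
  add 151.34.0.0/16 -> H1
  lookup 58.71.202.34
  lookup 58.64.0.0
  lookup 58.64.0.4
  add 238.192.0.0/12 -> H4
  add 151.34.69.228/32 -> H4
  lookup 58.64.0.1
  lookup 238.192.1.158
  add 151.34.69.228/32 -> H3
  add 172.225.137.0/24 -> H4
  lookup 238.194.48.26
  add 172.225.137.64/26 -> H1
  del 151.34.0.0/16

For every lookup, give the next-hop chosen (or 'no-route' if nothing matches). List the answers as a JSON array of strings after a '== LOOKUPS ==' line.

Process each operation:
  + 58.64.0.0/12 (H2) depth=12
  + 238.194.48.0/20 (H3) depth=20
  + 128.0.0.0/1 (H0) depth=1
  Q 104.71.99.118: descend 0 ; hops seen [∅] ; pick no-route
  + 58.64.0.0/12 (H0) depth=12
  + 58.64.0.0/11 (H2) depth=11
  - 128.0.0.0/1 clear@1
  Q 238.194.48.0: descend 11101110110000100011 ; hops seen [H3] ; pick H3
  Q 58.64.1.253: descend 001110100100 ; hops seen [H2,H0] ; pick H0
  + 151.34.0.0/16 (H1) depth=16
  Q 58.71.202.34: descend 001110100100 ; hops seen [H2,H0] ; pick H0
  Q 58.64.0.0: descend 001110100100 ; hops seen [H2,H0] ; pick H0
  Q 58.64.0.4: descend 001110100100 ; hops seen [H2,H0] ; pick H0
  + 238.192.0.0/12 (H4) depth=12
  + 151.34.69.228/32 (H4) depth=32
  Q 58.64.0.1: descend 001110100100 ; hops seen [H2,H0] ; pick H0
  Q 238.192.1.158: descend 11101110110000 ; hops seen [H4] ; pick H4
  + 151.34.69.228/32 (H3) depth=32
  + 172.225.137.0/24 (H4) depth=24
  Q 238.194.48.26: descend 11101110110000100011 ; hops seen [H4,H3] ; pick H3
  + 172.225.137.64/26 (H1) depth=26
  - 151.34.0.0/16 clear@16

== LOOKUPS ==
["no-route","H3","H0","H0","H0","H0","H0","H4","H3"]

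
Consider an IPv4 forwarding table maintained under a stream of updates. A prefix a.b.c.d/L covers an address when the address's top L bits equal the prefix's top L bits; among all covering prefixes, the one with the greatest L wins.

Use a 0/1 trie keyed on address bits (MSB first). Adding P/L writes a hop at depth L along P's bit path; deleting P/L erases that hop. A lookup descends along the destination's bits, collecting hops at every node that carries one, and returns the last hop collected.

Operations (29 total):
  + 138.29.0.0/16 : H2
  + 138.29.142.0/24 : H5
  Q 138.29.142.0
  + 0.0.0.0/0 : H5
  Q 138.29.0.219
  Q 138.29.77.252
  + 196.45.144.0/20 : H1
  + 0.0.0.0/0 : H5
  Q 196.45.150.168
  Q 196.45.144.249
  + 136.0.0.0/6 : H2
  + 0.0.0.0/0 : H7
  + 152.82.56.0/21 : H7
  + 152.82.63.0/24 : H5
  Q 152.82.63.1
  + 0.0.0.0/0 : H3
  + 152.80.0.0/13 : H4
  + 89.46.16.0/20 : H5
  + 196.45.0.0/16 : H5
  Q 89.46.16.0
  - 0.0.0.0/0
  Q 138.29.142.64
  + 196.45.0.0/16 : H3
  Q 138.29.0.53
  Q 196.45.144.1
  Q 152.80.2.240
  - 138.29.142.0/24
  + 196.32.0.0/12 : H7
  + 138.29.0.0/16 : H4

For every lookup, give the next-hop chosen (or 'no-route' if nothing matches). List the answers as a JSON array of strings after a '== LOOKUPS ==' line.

Trace:
  + 138.29.0.0/16 (H2) depth=16
  + 138.29.142.0/24 (H5) depth=24
  ? 138.29.142.0  path d0:-→d1:-→d2:-→d3:-→d4:-→d5:-→d6:-→d7:-→d8:-→d9:-→d10:-→d11:-→d12:-→d13:-→d14:-→d15:-→d16:H2→d17:-→d18:-→d19:-→d20:-→d21:-→d22:-→d23:-→d24:H5  best=H5
  + 0.0.0.0/0 (H5) depth=0
  ? 138.29.0.219  path d0:H5→d1:-→d2:-→d3:-→d4:-→d5:-→d6:-→d7:-→d8:-→d9:-→d10:-→d11:-→d12:-→d13:-→d14:-→d15:-→d16:H2  best=H2
  ? 138.29.77.252  path d0:H5→d1:-→d2:-→d3:-→d4:-→d5:-→d6:-→d7:-→d8:-→d9:-→d10:-→d11:-→d12:-→d13:-→d14:-→d15:-→d16:H2  best=H2
  + 196.45.144.0/20 (H1) depth=20
  + 0.0.0.0/0 (H5) depth=0
  ? 196.45.150.168  path d0:H5→d1:-→d2:-→d3:-→d4:-→d5:-→d6:-→d7:-→d8:-→d9:-→d10:-→d11:-→d12:-→d13:-→d14:-→d15:-→d16:-→d17:-→d18:-→d19:-→d20:H1  best=H1
  ? 196.45.144.249  path d0:H5→d1:-→d2:-→d3:-→d4:-→d5:-→d6:-→d7:-→d8:-→d9:-→d10:-→d11:-→d12:-→d13:-→d14:-→d15:-→d16:-→d17:-→d18:-→d19:-→d20:H1  best=H1
  + 136.0.0.0/6 (H2) depth=6
  + 0.0.0.0/0 (H7) depth=0
  + 152.82.56.0/21 (H7) depth=21
  + 152.82.63.0/24 (H5) depth=24
  ? 152.82.63.1  path d0:H7→d1:-→d2:-→d3:-→d4:-→d5:-→d6:-→d7:-→d8:-→d9:-→d10:-→d11:-→d12:-→d13:-→d14:-→d15:-→d16:-→d17:-→d18:-→d19:-→d20:-→d21:H7→d22:-→d23:-→d24:H5  best=H5
  + 0.0.0.0/0 (H3) depth=0
  + 152.80.0.0/13 (H4) depth=13
  + 89.46.16.0/20 (H5) depth=20
  + 196.45.0.0/16 (H5) depth=16
  ? 89.46.16.0  path d0:H3→d1:-→d2:-→d3:-→d4:-→d5:-→d6:-→d7:-→d8:-→d9:-→d10:-→d11:-→d12:-→d13:-→d14:-→d15:-→d16:-→d17:-→d18:-→d19:-→d20:H5  best=H5
  del 0.0.0.0/0 (clear depth 0)
  ? 138.29.142.64  path d0:-→d1:-→d2:-→d3:-→d4:-→d5:-→d6:H2→d7:-→d8:-→d9:-→d10:-→d11:-→d12:-→d13:-→d14:-→d15:-→d16:H2→d17:-→d18:-→d19:-→d20:-→d21:-→d22:-→d23:-→d24:H5  best=H5
  + 196.45.0.0/16 (H3) depth=16
  ? 138.29.0.53  path d0:-→d1:-→d2:-→d3:-→d4:-→d5:-→d6:H2→d7:-→d8:-→d9:-→d10:-→d11:-→d12:-→d13:-→d14:-→d15:-→d16:H2  best=H2
  ? 196.45.144.1  path d0:-→d1:-→d2:-→d3:-→d4:-→d5:-→d6:-→d7:-→d8:-→d9:-→d10:-→d11:-→d12:-→d13:-→d14:-→d15:-→d16:H3→d17:-→d18:-→d19:-→d20:H1  best=H1
  ? 152.80.2.240  path d0:-→d1:-→d2:-→d3:-→d4:-→d5:-→d6:-→d7:-→d8:-→d9:-→d10:-→d11:-→d12:-→d13:H4→d14:-  best=H4
  del 138.29.142.0/24 (clear depth 24)
  + 196.32.0.0/12 (H7) depth=12
  + 138.29.0.0/16 (H4) depth=16

== LOOKUPS ==
["H5","H2","H2","H1","H1","H5","H5","H5","H2","H1","H4"]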